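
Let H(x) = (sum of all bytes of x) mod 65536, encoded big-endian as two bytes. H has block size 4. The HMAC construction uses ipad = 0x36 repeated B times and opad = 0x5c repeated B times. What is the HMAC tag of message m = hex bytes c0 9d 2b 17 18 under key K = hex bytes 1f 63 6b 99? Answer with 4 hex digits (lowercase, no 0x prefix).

01c2

Key hex bytes 1f 63 6b 99 is exactly B = 4 bytes: K' = 1f 63 6b 99.
K' ⊕ ipad = 29 55 5d af.  K' ⊕ opad = 43 3f 37 c5.
Inner input = (K'⊕ipad) ∥ m = 29 55 5d af ∥ c0 9d 2b 17 18.
Inner hash: sum = 41+85+93+175+192+157+43+23+24 = 833 → 03 41.
Outer input = (K'⊕opad) ∥ inner = 43 3f 37 c5 ∥ 03 41.
Outer hash (tag): sum = 67+63+55+197+3+65 = 450 → 01 c2.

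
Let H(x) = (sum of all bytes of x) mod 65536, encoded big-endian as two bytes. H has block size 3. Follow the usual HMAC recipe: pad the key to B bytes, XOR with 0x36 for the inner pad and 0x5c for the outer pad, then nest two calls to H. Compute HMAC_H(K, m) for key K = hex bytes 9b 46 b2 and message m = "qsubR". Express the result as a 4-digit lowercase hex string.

0280

Key hex bytes 9b 46 b2 is exactly B = 3 bytes: K' = 9b 46 b2.
K' ⊕ ipad = ad 70 84.  K' ⊕ opad = c7 1a ee.
Inner input = (K'⊕ipad) ∥ m = ad 70 84 ∥ 71 73 75 62 52.
Inner hash: sum = 173+112+132+113+115+117+98+82 = 942 → 03 ae.
Outer input = (K'⊕opad) ∥ inner = c7 1a ee ∥ 03 ae.
Outer hash (tag): sum = 199+26+238+3+174 = 640 → 02 80.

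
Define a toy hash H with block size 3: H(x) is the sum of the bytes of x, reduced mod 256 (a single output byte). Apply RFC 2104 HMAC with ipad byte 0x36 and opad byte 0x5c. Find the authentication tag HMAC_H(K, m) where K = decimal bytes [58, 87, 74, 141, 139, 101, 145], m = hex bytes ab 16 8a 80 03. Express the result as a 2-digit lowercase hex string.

86

Key decimal bytes [58, 87, 74, 141, 139, 101, 145] = 3a 57 4a 8d 8b 65 91 is 7 bytes > B = 3, so hash it first: H(key) = e9, then zero-pad to 3 bytes: K' = e9 00 00.
K' ⊕ ipad = df 36 36.  K' ⊕ opad = b5 5c 5c.
Inner input = (K'⊕ipad) ∥ m = df 36 36 ∥ ab 16 8a 80 03.
Inner hash: sum = 223+54+54+171+22+138+128+3 = 793; mod 256 = 25 → 19.
Outer input = (K'⊕opad) ∥ inner = b5 5c 5c ∥ 19.
Outer hash (tag): sum = 181+92+92+25 = 390; mod 256 = 134 → 86.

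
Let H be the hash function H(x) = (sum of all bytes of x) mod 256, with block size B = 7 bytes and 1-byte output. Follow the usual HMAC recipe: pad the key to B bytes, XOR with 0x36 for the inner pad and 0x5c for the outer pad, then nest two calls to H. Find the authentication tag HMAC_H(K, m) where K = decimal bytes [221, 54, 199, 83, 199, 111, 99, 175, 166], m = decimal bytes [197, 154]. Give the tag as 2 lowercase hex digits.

Key decimal bytes [221, 54, 199, 83, 199, 111, 99, 175, 166] = dd 36 c7 53 c7 6f 63 af a6 is 9 bytes > B = 7, so hash it first: H(key) = 1b, then zero-pad to 7 bytes: K' = 1b 00 00 00 00 00 00.
K' ⊕ ipad = 2d 36 36 36 36 36 36.  K' ⊕ opad = 47 5c 5c 5c 5c 5c 5c.
Inner input = (K'⊕ipad) ∥ m = 2d 36 36 36 36 36 36 ∥ c5 9a.
Inner hash: sum = 45+54+54+54+54+54+54+197+154 = 720; mod 256 = 208 → d0.
Outer input = (K'⊕opad) ∥ inner = 47 5c 5c 5c 5c 5c 5c ∥ d0.
Outer hash (tag): sum = 71+92+92+92+92+92+92+208 = 831; mod 256 = 63 → 3f.

3f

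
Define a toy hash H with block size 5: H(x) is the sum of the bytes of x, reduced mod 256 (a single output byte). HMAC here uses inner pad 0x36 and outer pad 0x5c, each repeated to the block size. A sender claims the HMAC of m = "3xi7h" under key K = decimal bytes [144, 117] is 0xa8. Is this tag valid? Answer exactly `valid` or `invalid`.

Key decimal bytes [144, 117] = 90 75 is 2 bytes ≤ B = 5; zero-pad to 5 bytes: K' = 90 75 00 00 00.
K' ⊕ ipad = a6 43 36 36 36; K' ⊕ opad = cc 29 5c 5c 5c.
Inner hash: sum = 166+67+54+54+54+51+120+105+55+104 = 830; mod 256 = 62 → 3e.
Outer hash (recomputed tag): sum = 204+41+92+92+92+62 = 583; mod 256 = 71 → 47.
Recomputed tag = 47; claimed = a8 → mismatch.

invalid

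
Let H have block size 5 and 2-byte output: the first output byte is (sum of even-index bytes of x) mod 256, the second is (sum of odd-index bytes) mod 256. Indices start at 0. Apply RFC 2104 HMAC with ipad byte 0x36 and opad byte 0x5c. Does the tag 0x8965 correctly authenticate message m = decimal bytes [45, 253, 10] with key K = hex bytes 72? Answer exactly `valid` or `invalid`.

valid

Key hex bytes 72 is 1 byte ≤ B = 5; zero-pad to 5 bytes: K' = 72 00 00 00 00.
K' ⊕ ipad = 44 36 36 36 36; K' ⊕ opad = 2e 5c 5c 5c 5c.
Inner hash: even-index sum = 429 mod 256 = 173; odd-index sum = 163 mod 256 = 163 → ad a3.
Outer hash (recomputed tag): even-index sum = 393 mod 256 = 137; odd-index sum = 357 mod 256 = 101 → 89 65.
Recomputed tag = 8965; claimed = 8965 → match.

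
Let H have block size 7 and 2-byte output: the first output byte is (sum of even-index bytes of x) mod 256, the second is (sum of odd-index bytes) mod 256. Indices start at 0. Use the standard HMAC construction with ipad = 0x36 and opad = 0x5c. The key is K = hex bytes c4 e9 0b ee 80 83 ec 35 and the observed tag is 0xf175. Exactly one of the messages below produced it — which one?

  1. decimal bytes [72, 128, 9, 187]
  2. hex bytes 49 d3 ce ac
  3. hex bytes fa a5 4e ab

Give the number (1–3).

1

Key hex bytes c4 e9 0b ee 80 83 ec 35 is 8 bytes > B = 7, so hash it first: H(key) = 3b 8f, then zero-pad to 7 bytes: K' = 3b 8f 00 00 00 00 00.
K' ⊕ ipad = 0d b9 36 36 36 36 36; K' ⊕ opad = 67 d3 5c 5c 5c 5c 5c.
m1: inner = H(0d b9 36 36 36 36 36 48 80 09 bb) = ea 76; tag = H(67 d3 5c 5c 5c 5c 5c ea 76) = f175 ← matches
m2: inner = H(0d b9 36 36 36 36 36 49 d3 ce ac) = 2e 3c; tag = H(67 d3 5c 5c 5c 5c 5c 2e 3c) = b7b9
m3: inner = H(0d b9 36 36 36 36 36 fa a5 4e ab) = ff 6d; tag = H(67 d3 5c 5c 5c 5c 5c ff 6d) = e88a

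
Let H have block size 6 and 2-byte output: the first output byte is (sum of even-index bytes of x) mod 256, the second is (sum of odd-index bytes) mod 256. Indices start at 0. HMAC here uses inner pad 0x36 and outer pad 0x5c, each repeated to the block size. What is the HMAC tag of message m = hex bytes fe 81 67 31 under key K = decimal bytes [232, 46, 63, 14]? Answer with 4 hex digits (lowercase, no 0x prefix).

Key decimal bytes [232, 46, 63, 14] = e8 2e 3f 0e is 4 bytes ≤ B = 6; zero-pad to 6 bytes: K' = e8 2e 3f 0e 00 00.
K' ⊕ ipad = de 18 09 38 36 36.  K' ⊕ opad = b4 72 63 52 5c 5c.
Inner input = (K'⊕ipad) ∥ m = de 18 09 38 36 36 ∥ fe 81 67 31.
Inner hash: even-index sum = 642 mod 256 = 130; odd-index sum = 312 mod 256 = 56 → 82 38.
Outer input = (K'⊕opad) ∥ inner = b4 72 63 52 5c 5c ∥ 82 38.
Outer hash (tag): even-index sum = 501 mod 256 = 245; odd-index sum = 344 mod 256 = 88 → f5 58.

f558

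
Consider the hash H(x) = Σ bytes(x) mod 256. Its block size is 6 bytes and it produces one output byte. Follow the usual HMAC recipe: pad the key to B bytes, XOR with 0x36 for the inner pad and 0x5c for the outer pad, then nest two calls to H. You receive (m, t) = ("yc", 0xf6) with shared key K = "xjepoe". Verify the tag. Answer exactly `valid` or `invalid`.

Key "xjepoe" = 78 6a 65 70 6f 65 is exactly B = 6 bytes: K' = 78 6a 65 70 6f 65.
K' ⊕ ipad = 4e 5c 53 46 59 53; K' ⊕ opad = 24 36 39 2c 33 39.
Inner hash: sum = 78+92+83+70+89+83+121+99 = 715; mod 256 = 203 → cb.
Outer hash (recomputed tag): sum = 36+54+57+44+51+57+203 = 502; mod 256 = 246 → f6.
Recomputed tag = f6; claimed = f6 → match.

valid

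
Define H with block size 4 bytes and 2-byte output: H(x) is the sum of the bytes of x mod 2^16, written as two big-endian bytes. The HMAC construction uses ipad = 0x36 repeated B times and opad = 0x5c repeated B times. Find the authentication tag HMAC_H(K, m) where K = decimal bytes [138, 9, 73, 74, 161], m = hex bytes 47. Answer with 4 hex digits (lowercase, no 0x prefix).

028c

Key decimal bytes [138, 9, 73, 74, 161] = 8a 09 49 4a a1 is 5 bytes > B = 4, so hash it first: H(key) = 01 c7, then zero-pad to 4 bytes: K' = 01 c7 00 00.
K' ⊕ ipad = 37 f1 36 36.  K' ⊕ opad = 5d 9b 5c 5c.
Inner input = (K'⊕ipad) ∥ m = 37 f1 36 36 ∥ 47.
Inner hash: sum = 55+241+54+54+71 = 475 → 01 db.
Outer input = (K'⊕opad) ∥ inner = 5d 9b 5c 5c ∥ 01 db.
Outer hash (tag): sum = 93+155+92+92+1+219 = 652 → 02 8c.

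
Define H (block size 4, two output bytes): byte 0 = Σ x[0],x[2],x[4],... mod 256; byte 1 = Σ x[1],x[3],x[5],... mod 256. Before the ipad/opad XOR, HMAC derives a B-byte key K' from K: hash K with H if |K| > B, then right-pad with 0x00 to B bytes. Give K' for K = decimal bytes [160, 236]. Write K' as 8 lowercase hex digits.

Key decimal bytes [160, 236] = a0 ec is 2 bytes ≤ B = 4; zero-pad to 4 bytes: K' = a0 ec 00 00.

a0ec0000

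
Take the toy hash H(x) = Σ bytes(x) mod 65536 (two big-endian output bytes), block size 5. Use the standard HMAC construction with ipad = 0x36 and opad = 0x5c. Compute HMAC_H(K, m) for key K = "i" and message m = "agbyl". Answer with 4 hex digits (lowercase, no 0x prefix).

Key "i" = 69 is 1 byte ≤ B = 5; zero-pad to 5 bytes: K' = 69 00 00 00 00.
K' ⊕ ipad = 5f 36 36 36 36.  K' ⊕ opad = 35 5c 5c 5c 5c.
Inner input = (K'⊕ipad) ∥ m = 5f 36 36 36 36 ∥ 61 67 62 79 6c.
Inner hash: sum = 95+54+54+54+54+97+103+98+121+108 = 838 → 03 46.
Outer input = (K'⊕opad) ∥ inner = 35 5c 5c 5c 5c ∥ 03 46.
Outer hash (tag): sum = 53+92+92+92+92+3+70 = 494 → 01 ee.

01ee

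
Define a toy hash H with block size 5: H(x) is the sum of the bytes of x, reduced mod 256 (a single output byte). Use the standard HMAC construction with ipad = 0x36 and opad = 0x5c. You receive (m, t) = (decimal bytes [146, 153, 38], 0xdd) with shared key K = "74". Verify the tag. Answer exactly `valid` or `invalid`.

valid

Key "74" = 37 34 is 2 bytes ≤ B = 5; zero-pad to 5 bytes: K' = 37 34 00 00 00.
K' ⊕ ipad = 01 02 36 36 36; K' ⊕ opad = 6b 68 5c 5c 5c.
Inner hash: sum = 1+2+54+54+54+146+153+38 = 502; mod 256 = 246 → f6.
Outer hash (recomputed tag): sum = 107+104+92+92+92+246 = 733; mod 256 = 221 → dd.
Recomputed tag = dd; claimed = dd → match.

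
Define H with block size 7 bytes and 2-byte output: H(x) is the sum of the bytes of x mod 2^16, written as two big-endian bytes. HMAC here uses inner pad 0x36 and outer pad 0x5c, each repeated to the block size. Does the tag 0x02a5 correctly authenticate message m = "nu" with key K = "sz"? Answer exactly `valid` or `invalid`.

valid

Key "sz" = 73 7a is 2 bytes ≤ B = 7; zero-pad to 7 bytes: K' = 73 7a 00 00 00 00 00.
K' ⊕ ipad = 45 4c 36 36 36 36 36; K' ⊕ opad = 2f 26 5c 5c 5c 5c 5c.
Inner hash: sum = 69+76+54+54+54+54+54+110+117 = 642 → 02 82.
Outer hash (recomputed tag): sum = 47+38+92+92+92+92+92+2+130 = 677 → 02 a5.
Recomputed tag = 02a5; claimed = 02a5 → match.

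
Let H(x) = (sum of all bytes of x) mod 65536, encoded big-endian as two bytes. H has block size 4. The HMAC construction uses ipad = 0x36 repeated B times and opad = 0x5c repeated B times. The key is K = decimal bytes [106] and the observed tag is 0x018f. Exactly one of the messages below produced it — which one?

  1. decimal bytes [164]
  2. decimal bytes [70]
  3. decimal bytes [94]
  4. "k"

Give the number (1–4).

2

Key decimal bytes [106] = 6a is 1 byte ≤ B = 4; zero-pad to 4 bytes: K' = 6a 00 00 00.
K' ⊕ ipad = 5c 36 36 36; K' ⊕ opad = 36 5c 5c 5c.
m1: inner = H(5c 36 36 36 a4) = 01 a2; tag = H(36 5c 5c 5c 01 a2) = 01ed
m2: inner = H(5c 36 36 36 46) = 01 44; tag = H(36 5c 5c 5c 01 44) = 018f ← matches
m3: inner = H(5c 36 36 36 5e) = 01 5c; tag = H(36 5c 5c 5c 01 5c) = 01a7
m4: inner = H(5c 36 36 36 6b) = 01 69; tag = H(36 5c 5c 5c 01 69) = 01b4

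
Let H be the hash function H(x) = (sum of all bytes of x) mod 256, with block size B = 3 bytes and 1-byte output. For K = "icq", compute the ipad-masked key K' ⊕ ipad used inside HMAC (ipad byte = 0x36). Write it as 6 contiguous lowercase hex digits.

Key "icq" = 69 63 71 is exactly B = 3 bytes: K' = 69 63 71.
XOR each byte with 0x36: 69⊕36=5f, 63⊕36=55, 71⊕36=47.

5f5547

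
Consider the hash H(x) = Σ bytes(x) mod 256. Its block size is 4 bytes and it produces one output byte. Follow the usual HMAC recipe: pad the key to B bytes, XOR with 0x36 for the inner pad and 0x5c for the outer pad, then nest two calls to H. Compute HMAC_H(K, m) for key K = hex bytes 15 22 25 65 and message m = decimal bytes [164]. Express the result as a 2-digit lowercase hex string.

ba

Key hex bytes 15 22 25 65 is exactly B = 4 bytes: K' = 15 22 25 65.
K' ⊕ ipad = 23 14 13 53.  K' ⊕ opad = 49 7e 79 39.
Inner input = (K'⊕ipad) ∥ m = 23 14 13 53 ∥ a4.
Inner hash: sum = 35+20+19+83+164 = 321; mod 256 = 65 → 41.
Outer input = (K'⊕opad) ∥ inner = 49 7e 79 39 ∥ 41.
Outer hash (tag): sum = 73+126+121+57+65 = 442; mod 256 = 186 → ba.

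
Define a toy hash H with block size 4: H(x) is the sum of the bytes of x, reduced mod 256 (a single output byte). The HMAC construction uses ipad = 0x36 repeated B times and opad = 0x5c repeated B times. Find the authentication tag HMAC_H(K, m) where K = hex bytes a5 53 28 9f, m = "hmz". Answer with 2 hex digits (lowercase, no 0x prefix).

4d

Key hex bytes a5 53 28 9f is exactly B = 4 bytes: K' = a5 53 28 9f.
K' ⊕ ipad = 93 65 1e a9.  K' ⊕ opad = f9 0f 74 c3.
Inner input = (K'⊕ipad) ∥ m = 93 65 1e a9 ∥ 68 6d 7a.
Inner hash: sum = 147+101+30+169+104+109+122 = 782; mod 256 = 14 → 0e.
Outer input = (K'⊕opad) ∥ inner = f9 0f 74 c3 ∥ 0e.
Outer hash (tag): sum = 249+15+116+195+14 = 589; mod 256 = 77 → 4d.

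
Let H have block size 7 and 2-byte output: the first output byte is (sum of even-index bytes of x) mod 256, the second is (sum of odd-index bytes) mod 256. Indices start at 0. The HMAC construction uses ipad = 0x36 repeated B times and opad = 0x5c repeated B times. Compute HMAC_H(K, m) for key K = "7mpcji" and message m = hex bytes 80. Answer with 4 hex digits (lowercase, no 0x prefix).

b87e

Key "7mpcji" = 37 6d 70 63 6a 69 is 6 bytes ≤ B = 7; zero-pad to 7 bytes: K' = 37 6d 70 63 6a 69 00.
K' ⊕ ipad = 01 5b 46 55 5c 5f 36.  K' ⊕ opad = 6b 31 2c 3f 36 35 5c.
Inner input = (K'⊕ipad) ∥ m = 01 5b 46 55 5c 5f 36 ∥ 80.
Inner hash: even-index sum = 217 mod 256 = 217; odd-index sum = 399 mod 256 = 143 → d9 8f.
Outer input = (K'⊕opad) ∥ inner = 6b 31 2c 3f 36 35 5c ∥ d9 8f.
Outer hash (tag): even-index sum = 440 mod 256 = 184; odd-index sum = 382 mod 256 = 126 → b8 7e.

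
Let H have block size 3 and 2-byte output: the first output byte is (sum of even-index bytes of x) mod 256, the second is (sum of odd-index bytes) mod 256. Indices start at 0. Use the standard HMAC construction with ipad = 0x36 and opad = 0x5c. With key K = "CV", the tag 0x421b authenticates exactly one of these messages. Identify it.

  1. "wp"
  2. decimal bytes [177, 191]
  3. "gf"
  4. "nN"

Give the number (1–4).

3

Key "CV" = 43 56 is 2 bytes ≤ B = 3; zero-pad to 3 bytes: K' = 43 56 00.
K' ⊕ ipad = 75 60 36; K' ⊕ opad = 1f 0a 5c.
m1: inner = H(75 60 36 77 70) = 1b d7; tag = H(1f 0a 5c 1b d7) = 5225
m2: inner = H(75 60 36 b1 bf) = 6a 11; tag = H(1f 0a 5c 6a 11) = 8c74
m3: inner = H(75 60 36 67 66) = 11 c7; tag = H(1f 0a 5c 11 c7) = 421b ← matches
m4: inner = H(75 60 36 6e 4e) = f9 ce; tag = H(1f 0a 5c f9 ce) = 4903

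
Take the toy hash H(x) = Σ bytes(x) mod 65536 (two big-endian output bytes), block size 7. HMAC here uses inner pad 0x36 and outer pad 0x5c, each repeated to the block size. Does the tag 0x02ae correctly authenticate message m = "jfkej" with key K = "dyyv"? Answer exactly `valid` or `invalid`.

invalid

Key "dyyv" = 64 79 79 76 is 4 bytes ≤ B = 7; zero-pad to 7 bytes: K' = 64 79 79 76 00 00 00.
K' ⊕ ipad = 52 4f 4f 40 36 36 36; K' ⊕ opad = 38 25 25 2a 5c 5c 5c.
Inner hash: sum = 82+79+79+64+54+54+54+106+102+107+101+106 = 988 → 03 dc.
Outer hash (recomputed tag): sum = 56+37+37+42+92+92+92+3+220 = 671 → 02 9f.
Recomputed tag = 029f; claimed = 02ae → mismatch.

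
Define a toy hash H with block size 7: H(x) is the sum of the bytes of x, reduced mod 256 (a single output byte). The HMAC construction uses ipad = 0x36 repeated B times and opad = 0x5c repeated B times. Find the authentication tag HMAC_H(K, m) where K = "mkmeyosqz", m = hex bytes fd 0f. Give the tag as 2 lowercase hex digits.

ea

Key "mkmeyosqz" = 6d 6b 6d 65 79 6f 73 71 7a is 9 bytes > B = 7, so hash it first: H(key) = f0, then zero-pad to 7 bytes: K' = f0 00 00 00 00 00 00.
K' ⊕ ipad = c6 36 36 36 36 36 36.  K' ⊕ opad = ac 5c 5c 5c 5c 5c 5c.
Inner input = (K'⊕ipad) ∥ m = c6 36 36 36 36 36 36 ∥ fd 0f.
Inner hash: sum = 198+54+54+54+54+54+54+253+15 = 790; mod 256 = 22 → 16.
Outer input = (K'⊕opad) ∥ inner = ac 5c 5c 5c 5c 5c 5c ∥ 16.
Outer hash (tag): sum = 172+92+92+92+92+92+92+22 = 746; mod 256 = 234 → ea.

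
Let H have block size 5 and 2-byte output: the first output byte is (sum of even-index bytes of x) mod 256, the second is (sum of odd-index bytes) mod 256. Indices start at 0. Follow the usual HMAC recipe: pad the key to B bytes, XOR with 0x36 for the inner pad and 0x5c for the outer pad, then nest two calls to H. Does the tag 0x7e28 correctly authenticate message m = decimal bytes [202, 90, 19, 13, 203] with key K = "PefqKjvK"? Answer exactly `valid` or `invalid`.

invalid

Key "PefqKjvK" = 50 65 66 71 4b 6a 76 4b is 8 bytes > B = 5, so hash it first: H(key) = 77 8b, then zero-pad to 5 bytes: K' = 77 8b 00 00 00.
K' ⊕ ipad = 41 bd 36 36 36; K' ⊕ opad = 2b d7 5c 5c 5c.
Inner hash: even-index sum = 276 mod 256 = 20; odd-index sum = 667 mod 256 = 155 → 14 9b.
Outer hash (recomputed tag): even-index sum = 382 mod 256 = 126; odd-index sum = 327 mod 256 = 71 → 7e 47.
Recomputed tag = 7e47; claimed = 7e28 → mismatch.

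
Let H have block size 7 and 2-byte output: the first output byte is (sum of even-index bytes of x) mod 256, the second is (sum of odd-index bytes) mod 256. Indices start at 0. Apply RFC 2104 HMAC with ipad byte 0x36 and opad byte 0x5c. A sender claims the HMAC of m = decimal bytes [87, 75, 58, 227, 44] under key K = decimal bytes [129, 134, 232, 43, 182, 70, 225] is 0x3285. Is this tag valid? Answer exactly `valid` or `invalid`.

valid

Key decimal bytes [129, 134, 232, 43, 182, 70, 225] = 81 86 e8 2b b6 46 e1 is exactly B = 7 bytes: K' = 81 86 e8 2b b6 46 e1.
K' ⊕ ipad = b7 b0 de 1d 80 70 d7; K' ⊕ opad = dd da b4 77 ea 1a bd.
Inner hash: even-index sum = 1050 mod 256 = 26; odd-index sum = 506 mod 256 = 250 → 1a fa.
Outer hash (recomputed tag): even-index sum = 1074 mod 256 = 50; odd-index sum = 389 mod 256 = 133 → 32 85.
Recomputed tag = 3285; claimed = 3285 → match.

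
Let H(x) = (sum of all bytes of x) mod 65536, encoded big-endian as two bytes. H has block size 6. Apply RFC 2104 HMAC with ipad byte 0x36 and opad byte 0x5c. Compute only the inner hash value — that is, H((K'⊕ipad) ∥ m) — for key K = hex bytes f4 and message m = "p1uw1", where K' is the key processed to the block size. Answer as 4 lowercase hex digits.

038e

Key hex bytes f4 is 1 byte ≤ B = 6; zero-pad to 6 bytes: K' = f4 00 00 00 00 00.
K' ⊕ ipad = c2 36 36 36 36 36.
Inner input = c2 36 36 36 36 36 ∥ 70 31 75 77 31.
Inner hash: sum = 194+54+54+54+54+54+112+49+117+119+49 = 910 → 03 8e.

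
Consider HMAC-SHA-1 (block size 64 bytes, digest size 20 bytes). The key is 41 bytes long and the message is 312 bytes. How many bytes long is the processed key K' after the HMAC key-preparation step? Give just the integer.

64

Key is 41 ≤ 64 bytes, zero-padded: |K'| = 64.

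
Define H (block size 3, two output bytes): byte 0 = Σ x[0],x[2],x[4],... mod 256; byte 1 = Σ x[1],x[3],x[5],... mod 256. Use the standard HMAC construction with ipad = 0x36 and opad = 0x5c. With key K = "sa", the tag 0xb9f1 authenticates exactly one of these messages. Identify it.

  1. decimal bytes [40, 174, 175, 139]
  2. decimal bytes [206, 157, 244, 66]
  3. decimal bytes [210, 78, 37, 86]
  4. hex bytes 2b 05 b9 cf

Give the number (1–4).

Key "sa" = 73 61 is 2 bytes ≤ B = 3; zero-pad to 3 bytes: K' = 73 61 00.
K' ⊕ ipad = 45 57 36; K' ⊕ opad = 2f 3d 5c.
m1: inner = H(45 57 36 28 ae af 8b) = b4 2e; tag = H(2f 3d 5c b4 2e) = b9f1 ← matches
m2: inner = H(45 57 36 ce 9d f4 42) = 5a 19; tag = H(2f 3d 5c 5a 19) = a497
m3: inner = H(45 57 36 d2 4e 25 56) = 1f 4e; tag = H(2f 3d 5c 1f 4e) = d95c
m4: inner = H(45 57 36 2b 05 b9 cf) = 4f 3b; tag = H(2f 3d 5c 4f 3b) = c68c

1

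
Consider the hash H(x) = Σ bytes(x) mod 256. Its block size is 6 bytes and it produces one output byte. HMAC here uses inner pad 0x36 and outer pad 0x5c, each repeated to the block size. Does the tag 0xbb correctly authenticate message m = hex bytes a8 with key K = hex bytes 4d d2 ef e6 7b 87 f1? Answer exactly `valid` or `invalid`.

invalid

Key hex bytes 4d d2 ef e6 7b 87 f1 is 7 bytes > B = 6, so hash it first: H(key) = e7, then zero-pad to 6 bytes: K' = e7 00 00 00 00 00.
K' ⊕ ipad = d1 36 36 36 36 36; K' ⊕ opad = bb 5c 5c 5c 5c 5c.
Inner hash: sum = 209+54+54+54+54+54+168 = 647; mod 256 = 135 → 87.
Outer hash (recomputed tag): sum = 187+92+92+92+92+92+135 = 782; mod 256 = 14 → 0e.
Recomputed tag = 0e; claimed = bb → mismatch.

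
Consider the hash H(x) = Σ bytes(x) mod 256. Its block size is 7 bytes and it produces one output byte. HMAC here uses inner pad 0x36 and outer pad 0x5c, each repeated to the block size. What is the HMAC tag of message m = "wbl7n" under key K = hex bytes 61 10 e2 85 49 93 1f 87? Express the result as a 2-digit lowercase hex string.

Key hex bytes 61 10 e2 85 49 93 1f 87 is 8 bytes > B = 7, so hash it first: H(key) = 5a, then zero-pad to 7 bytes: K' = 5a 00 00 00 00 00 00.
K' ⊕ ipad = 6c 36 36 36 36 36 36.  K' ⊕ opad = 06 5c 5c 5c 5c 5c 5c.
Inner input = (K'⊕ipad) ∥ m = 6c 36 36 36 36 36 36 ∥ 77 62 6c 37 6e.
Inner hash: sum = 108+54+54+54+54+54+54+119+98+108+55+110 = 922; mod 256 = 154 → 9a.
Outer input = (K'⊕opad) ∥ inner = 06 5c 5c 5c 5c 5c 5c ∥ 9a.
Outer hash (tag): sum = 6+92+92+92+92+92+92+154 = 712; mod 256 = 200 → c8.

c8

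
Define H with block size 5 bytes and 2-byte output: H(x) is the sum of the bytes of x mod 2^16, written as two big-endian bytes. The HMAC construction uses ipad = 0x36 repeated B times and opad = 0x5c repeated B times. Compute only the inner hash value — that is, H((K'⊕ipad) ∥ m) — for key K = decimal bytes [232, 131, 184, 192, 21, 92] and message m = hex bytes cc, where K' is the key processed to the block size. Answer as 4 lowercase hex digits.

0205

Key decimal bytes [232, 131, 184, 192, 21, 92] = e8 83 b8 c0 15 5c is 6 bytes > B = 5, so hash it first: H(key) = 03 54, then zero-pad to 5 bytes: K' = 03 54 00 00 00.
K' ⊕ ipad = 35 62 36 36 36.
Inner input = 35 62 36 36 36 ∥ cc.
Inner hash: sum = 53+98+54+54+54+204 = 517 → 02 05.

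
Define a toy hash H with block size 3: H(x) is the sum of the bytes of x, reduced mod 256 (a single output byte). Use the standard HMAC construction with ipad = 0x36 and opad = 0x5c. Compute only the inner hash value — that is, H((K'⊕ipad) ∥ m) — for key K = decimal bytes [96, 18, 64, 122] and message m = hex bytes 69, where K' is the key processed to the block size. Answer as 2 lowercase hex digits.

ef

Key decimal bytes [96, 18, 64, 122] = 60 12 40 7a is 4 bytes > B = 3, so hash it first: H(key) = 2c, then zero-pad to 3 bytes: K' = 2c 00 00.
K' ⊕ ipad = 1a 36 36.
Inner input = 1a 36 36 ∥ 69.
Inner hash: sum = 26+54+54+105 = 239 → ef.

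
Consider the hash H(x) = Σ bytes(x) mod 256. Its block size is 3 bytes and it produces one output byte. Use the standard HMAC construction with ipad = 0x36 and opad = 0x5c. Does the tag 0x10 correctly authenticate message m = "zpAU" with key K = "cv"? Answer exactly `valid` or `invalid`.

Key "cv" = 63 76 is 2 bytes ≤ B = 3; zero-pad to 3 bytes: K' = 63 76 00.
K' ⊕ ipad = 55 40 36; K' ⊕ opad = 3f 2a 5c.
Inner hash: sum = 85+64+54+122+112+65+85 = 587; mod 256 = 75 → 4b.
Outer hash (recomputed tag): sum = 63+42+92+75 = 272; mod 256 = 16 → 10.
Recomputed tag = 10; claimed = 10 → match.

valid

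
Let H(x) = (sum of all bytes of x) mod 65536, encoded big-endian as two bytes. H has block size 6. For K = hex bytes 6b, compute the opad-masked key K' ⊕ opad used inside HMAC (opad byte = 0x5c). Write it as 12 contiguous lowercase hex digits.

Key hex bytes 6b is 1 byte ≤ B = 6; zero-pad to 6 bytes: K' = 6b 00 00 00 00 00.
XOR each byte with 0x5c: 6b⊕5c=37, 00⊕5c=5c, 00⊕5c=5c, 00⊕5c=5c, 00⊕5c=5c, 00⊕5c=5c.

375c5c5c5c5c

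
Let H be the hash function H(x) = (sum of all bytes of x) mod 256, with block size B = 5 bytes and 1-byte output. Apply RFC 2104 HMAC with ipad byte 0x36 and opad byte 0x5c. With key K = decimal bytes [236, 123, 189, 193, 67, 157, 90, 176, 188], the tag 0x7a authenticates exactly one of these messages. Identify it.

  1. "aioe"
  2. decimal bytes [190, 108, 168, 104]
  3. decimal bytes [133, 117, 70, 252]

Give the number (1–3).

1

Key decimal bytes [236, 123, 189, 193, 67, 157, 90, 176, 188] = ec 7b bd c1 43 9d 5a b0 bc is 9 bytes > B = 5, so hash it first: H(key) = 8b, then zero-pad to 5 bytes: K' = 8b 00 00 00 00.
K' ⊕ ipad = bd 36 36 36 36; K' ⊕ opad = d7 5c 5c 5c 5c.
m1: inner = H(bd 36 36 36 36 61 69 6f 65) = 33; tag = H(d7 5c 5c 5c 5c 33) = 7a ← matches
m2: inner = H(bd 36 36 36 36 be 6c a8 68) = cf; tag = H(d7 5c 5c 5c 5c cf) = 16
m3: inner = H(bd 36 36 36 36 85 75 46 fc) = d1; tag = H(d7 5c 5c 5c 5c d1) = 18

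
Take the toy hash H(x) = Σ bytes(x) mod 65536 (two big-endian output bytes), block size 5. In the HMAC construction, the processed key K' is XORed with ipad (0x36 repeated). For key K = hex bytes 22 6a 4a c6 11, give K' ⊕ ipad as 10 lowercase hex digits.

145c7cf027

Key hex bytes 22 6a 4a c6 11 is exactly B = 5 bytes: K' = 22 6a 4a c6 11.
XOR each byte with 0x36: 22⊕36=14, 6a⊕36=5c, 4a⊕36=7c, c6⊕36=f0, 11⊕36=27.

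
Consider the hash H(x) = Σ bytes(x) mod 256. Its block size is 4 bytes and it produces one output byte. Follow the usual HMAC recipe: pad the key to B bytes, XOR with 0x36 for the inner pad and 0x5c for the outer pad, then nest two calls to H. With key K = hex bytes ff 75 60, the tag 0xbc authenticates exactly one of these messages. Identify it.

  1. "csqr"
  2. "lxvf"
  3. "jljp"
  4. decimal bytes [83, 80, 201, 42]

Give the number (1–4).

2

Key hex bytes ff 75 60 is 3 bytes ≤ B = 4; zero-pad to 4 bytes: K' = ff 75 60 00.
K' ⊕ ipad = c9 43 56 36; K' ⊕ opad = a3 29 3c 5c.
m1: inner = H(c9 43 56 36 63 73 71 72) = 51; tag = H(a3 29 3c 5c 51) = b5
m2: inner = H(c9 43 56 36 6c 78 76 66) = 58; tag = H(a3 29 3c 5c 58) = bc ← matches
m3: inner = H(c9 43 56 36 6a 6c 6a 70) = 48; tag = H(a3 29 3c 5c 48) = ac
m4: inner = H(c9 43 56 36 53 50 c9 2a) = 2e; tag = H(a3 29 3c 5c 2e) = 92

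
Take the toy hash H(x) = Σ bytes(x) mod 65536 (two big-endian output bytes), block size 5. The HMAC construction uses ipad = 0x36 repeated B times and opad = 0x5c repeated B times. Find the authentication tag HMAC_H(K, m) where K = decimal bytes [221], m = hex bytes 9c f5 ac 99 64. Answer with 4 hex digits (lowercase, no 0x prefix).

Key decimal bytes [221] = dd is 1 byte ≤ B = 5; zero-pad to 5 bytes: K' = dd 00 00 00 00.
K' ⊕ ipad = eb 36 36 36 36.  K' ⊕ opad = 81 5c 5c 5c 5c.
Inner input = (K'⊕ipad) ∥ m = eb 36 36 36 36 ∥ 9c f5 ac 99 64.
Inner hash: sum = 235+54+54+54+54+156+245+172+153+100 = 1277 → 04 fd.
Outer input = (K'⊕opad) ∥ inner = 81 5c 5c 5c 5c ∥ 04 fd.
Outer hash (tag): sum = 129+92+92+92+92+4+253 = 754 → 02 f2.

02f2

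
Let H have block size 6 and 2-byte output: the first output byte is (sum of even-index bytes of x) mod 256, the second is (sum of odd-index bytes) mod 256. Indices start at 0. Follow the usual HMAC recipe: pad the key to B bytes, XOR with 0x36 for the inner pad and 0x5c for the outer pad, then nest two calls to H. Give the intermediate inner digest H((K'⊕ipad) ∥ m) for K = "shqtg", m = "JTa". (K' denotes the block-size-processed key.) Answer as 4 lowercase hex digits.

Key "shqtg" = 73 68 71 74 67 is 5 bytes ≤ B = 6; zero-pad to 6 bytes: K' = 73 68 71 74 67 00.
K' ⊕ ipad = 45 5e 47 42 51 36.
Inner input = 45 5e 47 42 51 36 ∥ 4a 54 61.
Inner hash: even-index sum = 392 mod 256 = 136; odd-index sum = 298 mod 256 = 42 → 88 2a.

882a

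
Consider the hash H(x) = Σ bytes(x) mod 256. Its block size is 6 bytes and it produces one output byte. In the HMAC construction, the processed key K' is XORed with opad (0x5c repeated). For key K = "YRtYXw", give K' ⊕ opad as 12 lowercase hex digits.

050e2805042b

Key "YRtYXw" = 59 52 74 59 58 77 is exactly B = 6 bytes: K' = 59 52 74 59 58 77.
XOR each byte with 0x5c: 59⊕5c=05, 52⊕5c=0e, 74⊕5c=28, 59⊕5c=05, 58⊕5c=04, 77⊕5c=2b.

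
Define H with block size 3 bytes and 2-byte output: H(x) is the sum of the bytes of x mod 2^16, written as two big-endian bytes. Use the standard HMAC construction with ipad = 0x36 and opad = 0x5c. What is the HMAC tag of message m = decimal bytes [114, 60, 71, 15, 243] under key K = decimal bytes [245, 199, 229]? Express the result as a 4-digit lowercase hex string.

027f

Key decimal bytes [245, 199, 229] = f5 c7 e5 is exactly B = 3 bytes: K' = f5 c7 e5.
K' ⊕ ipad = c3 f1 d3.  K' ⊕ opad = a9 9b b9.
Inner input = (K'⊕ipad) ∥ m = c3 f1 d3 ∥ 72 3c 47 0f f3.
Inner hash: sum = 195+241+211+114+60+71+15+243 = 1150 → 04 7e.
Outer input = (K'⊕opad) ∥ inner = a9 9b b9 ∥ 04 7e.
Outer hash (tag): sum = 169+155+185+4+126 = 639 → 02 7f.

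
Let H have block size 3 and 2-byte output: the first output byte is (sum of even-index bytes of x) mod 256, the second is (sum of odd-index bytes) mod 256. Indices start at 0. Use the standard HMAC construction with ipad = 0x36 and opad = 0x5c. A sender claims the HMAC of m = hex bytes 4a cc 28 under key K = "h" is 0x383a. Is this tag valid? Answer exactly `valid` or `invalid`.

invalid

Key "h" = 68 is 1 byte ≤ B = 3; zero-pad to 3 bytes: K' = 68 00 00.
K' ⊕ ipad = 5e 36 36; K' ⊕ opad = 34 5c 5c.
Inner hash: even-index sum = 352 mod 256 = 96; odd-index sum = 168 mod 256 = 168 → 60 a8.
Outer hash (recomputed tag): even-index sum = 312 mod 256 = 56; odd-index sum = 188 mod 256 = 188 → 38 bc.
Recomputed tag = 38bc; claimed = 383a → mismatch.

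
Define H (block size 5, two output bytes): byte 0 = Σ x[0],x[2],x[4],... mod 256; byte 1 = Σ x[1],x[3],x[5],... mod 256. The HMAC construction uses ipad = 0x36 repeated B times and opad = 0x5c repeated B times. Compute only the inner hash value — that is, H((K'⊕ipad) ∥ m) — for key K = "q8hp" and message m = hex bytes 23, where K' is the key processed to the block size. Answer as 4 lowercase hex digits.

Key "q8hp" = 71 38 68 70 is 4 bytes ≤ B = 5; zero-pad to 5 bytes: K' = 71 38 68 70 00.
K' ⊕ ipad = 47 0e 5e 46 36.
Inner input = 47 0e 5e 46 36 ∥ 23.
Inner hash: even-index sum = 219 mod 256 = 219; odd-index sum = 119 mod 256 = 119 → db 77.

db77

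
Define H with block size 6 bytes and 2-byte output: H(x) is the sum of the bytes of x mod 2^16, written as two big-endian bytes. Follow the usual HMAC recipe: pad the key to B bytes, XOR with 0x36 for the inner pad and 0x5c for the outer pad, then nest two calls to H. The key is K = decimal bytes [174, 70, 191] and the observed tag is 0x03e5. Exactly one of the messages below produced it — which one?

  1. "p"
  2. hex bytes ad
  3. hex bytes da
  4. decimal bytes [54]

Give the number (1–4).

2

Key decimal bytes [174, 70, 191] = ae 46 bf is 3 bytes ≤ B = 6; zero-pad to 6 bytes: K' = ae 46 bf 00 00 00.
K' ⊕ ipad = 98 70 89 36 36 36; K' ⊕ opad = f2 1a e3 5c 5c 5c.
m1: inner = H(98 70 89 36 36 36 70) = 02 a3; tag = H(f2 1a e3 5c 5c 5c 02 a3) = 03a8
m2: inner = H(98 70 89 36 36 36 ad) = 02 e0; tag = H(f2 1a e3 5c 5c 5c 02 e0) = 03e5 ← matches
m3: inner = H(98 70 89 36 36 36 da) = 03 0d; tag = H(f2 1a e3 5c 5c 5c 03 0d) = 0313
m4: inner = H(98 70 89 36 36 36 36) = 02 69; tag = H(f2 1a e3 5c 5c 5c 02 69) = 036e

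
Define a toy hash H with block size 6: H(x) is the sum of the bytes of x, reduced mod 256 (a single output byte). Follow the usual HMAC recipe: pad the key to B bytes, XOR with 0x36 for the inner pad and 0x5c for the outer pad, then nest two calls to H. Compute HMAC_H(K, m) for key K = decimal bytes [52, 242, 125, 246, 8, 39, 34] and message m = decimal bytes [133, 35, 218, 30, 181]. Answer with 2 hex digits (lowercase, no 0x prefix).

c1

Key decimal bytes [52, 242, 125, 246, 8, 39, 34] = 34 f2 7d f6 08 27 22 is 7 bytes > B = 6, so hash it first: H(key) = ea, then zero-pad to 6 bytes: K' = ea 00 00 00 00 00.
K' ⊕ ipad = dc 36 36 36 36 36.  K' ⊕ opad = b6 5c 5c 5c 5c 5c.
Inner input = (K'⊕ipad) ∥ m = dc 36 36 36 36 36 ∥ 85 23 da 1e b5.
Inner hash: sum = 220+54+54+54+54+54+133+35+218+30+181 = 1087; mod 256 = 63 → 3f.
Outer input = (K'⊕opad) ∥ inner = b6 5c 5c 5c 5c 5c ∥ 3f.
Outer hash (tag): sum = 182+92+92+92+92+92+63 = 705; mod 256 = 193 → c1.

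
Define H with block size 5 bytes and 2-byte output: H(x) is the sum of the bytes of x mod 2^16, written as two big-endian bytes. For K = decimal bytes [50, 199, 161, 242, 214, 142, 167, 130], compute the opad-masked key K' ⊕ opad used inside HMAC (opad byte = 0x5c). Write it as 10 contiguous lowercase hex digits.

59455c5c5c

Key decimal bytes [50, 199, 161, 242, 214, 142, 167, 130] = 32 c7 a1 f2 d6 8e a7 82 is 8 bytes > B = 5, so hash it first: H(key) = 05 19, then zero-pad to 5 bytes: K' = 05 19 00 00 00.
XOR each byte with 0x5c: 05⊕5c=59, 19⊕5c=45, 00⊕5c=5c, 00⊕5c=5c, 00⊕5c=5c.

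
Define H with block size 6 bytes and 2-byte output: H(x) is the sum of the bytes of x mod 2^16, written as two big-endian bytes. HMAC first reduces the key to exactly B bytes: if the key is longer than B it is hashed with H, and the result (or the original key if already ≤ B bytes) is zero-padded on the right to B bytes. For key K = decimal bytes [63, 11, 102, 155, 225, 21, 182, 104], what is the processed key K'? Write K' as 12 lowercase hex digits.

|K| = 8 > B = 6, so first hash the key.
H(K): sum = 63+11+102+155+225+21+182+104 = 863 → 03 5f.
Zero-pad H(K) = 03 5f to 6 bytes: K' = 03 5f 00 00 00 00.

035f00000000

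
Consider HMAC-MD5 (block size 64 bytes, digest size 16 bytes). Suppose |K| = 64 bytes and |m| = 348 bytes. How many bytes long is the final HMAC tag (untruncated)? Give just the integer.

16

The tag is one MD5 digest: 16 bytes.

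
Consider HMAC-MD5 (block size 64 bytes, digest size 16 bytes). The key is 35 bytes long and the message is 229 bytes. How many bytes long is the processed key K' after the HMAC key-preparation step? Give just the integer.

64

Key is 35 ≤ 64 bytes, zero-padded: |K'| = 64.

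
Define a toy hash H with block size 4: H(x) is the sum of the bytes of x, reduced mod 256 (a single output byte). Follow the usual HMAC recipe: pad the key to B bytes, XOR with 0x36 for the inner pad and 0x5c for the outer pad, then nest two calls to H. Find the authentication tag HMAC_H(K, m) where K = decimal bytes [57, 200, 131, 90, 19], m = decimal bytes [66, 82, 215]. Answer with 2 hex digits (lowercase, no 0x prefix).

Key decimal bytes [57, 200, 131, 90, 19] = 39 c8 83 5a 13 is 5 bytes > B = 4, so hash it first: H(key) = f1, then zero-pad to 4 bytes: K' = f1 00 00 00.
K' ⊕ ipad = c7 36 36 36.  K' ⊕ opad = ad 5c 5c 5c.
Inner input = (K'⊕ipad) ∥ m = c7 36 36 36 ∥ 42 52 d7.
Inner hash: sum = 199+54+54+54+66+82+215 = 724; mod 256 = 212 → d4.
Outer input = (K'⊕opad) ∥ inner = ad 5c 5c 5c ∥ d4.
Outer hash (tag): sum = 173+92+92+92+212 = 661; mod 256 = 149 → 95.

95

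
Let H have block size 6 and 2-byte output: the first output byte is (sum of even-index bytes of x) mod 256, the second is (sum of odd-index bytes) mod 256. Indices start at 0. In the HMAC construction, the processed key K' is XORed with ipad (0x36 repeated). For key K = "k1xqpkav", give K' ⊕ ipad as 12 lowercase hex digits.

Key "k1xqpkav" = 6b 31 78 71 70 6b 61 76 is 8 bytes > B = 6, so hash it first: H(key) = b4 83, then zero-pad to 6 bytes: K' = b4 83 00 00 00 00.
XOR each byte with 0x36: b4⊕36=82, 83⊕36=b5, 00⊕36=36, 00⊕36=36, 00⊕36=36, 00⊕36=36.

82b536363636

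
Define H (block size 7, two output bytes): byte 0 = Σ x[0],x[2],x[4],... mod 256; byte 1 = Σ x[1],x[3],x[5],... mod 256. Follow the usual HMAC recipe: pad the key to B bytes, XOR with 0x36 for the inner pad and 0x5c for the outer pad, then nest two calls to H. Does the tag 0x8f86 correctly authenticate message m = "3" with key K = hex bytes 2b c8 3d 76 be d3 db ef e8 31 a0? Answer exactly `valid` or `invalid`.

Key hex bytes 2b c8 3d 76 be d3 db ef e8 31 a0 is 11 bytes > B = 7, so hash it first: H(key) = 89 31, then zero-pad to 7 bytes: K' = 89 31 00 00 00 00 00.
K' ⊕ ipad = bf 07 36 36 36 36 36; K' ⊕ opad = d5 6d 5c 5c 5c 5c 5c.
Inner hash: even-index sum = 353 mod 256 = 97; odd-index sum = 166 mod 256 = 166 → 61 a6.
Outer hash (recomputed tag): even-index sum = 655 mod 256 = 143; odd-index sum = 390 mod 256 = 134 → 8f 86.
Recomputed tag = 8f86; claimed = 8f86 → match.

valid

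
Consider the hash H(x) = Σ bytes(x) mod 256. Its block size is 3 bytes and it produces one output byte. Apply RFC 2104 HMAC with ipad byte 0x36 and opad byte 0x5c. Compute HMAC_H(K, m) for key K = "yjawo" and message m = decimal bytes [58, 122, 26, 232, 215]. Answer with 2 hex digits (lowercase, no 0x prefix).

43

Key "yjawo" = 79 6a 61 77 6f is 5 bytes > B = 3, so hash it first: H(key) = 2a, then zero-pad to 3 bytes: K' = 2a 00 00.
K' ⊕ ipad = 1c 36 36.  K' ⊕ opad = 76 5c 5c.
Inner input = (K'⊕ipad) ∥ m = 1c 36 36 ∥ 3a 7a 1a e8 d7.
Inner hash: sum = 28+54+54+58+122+26+232+215 = 789; mod 256 = 21 → 15.
Outer input = (K'⊕opad) ∥ inner = 76 5c 5c ∥ 15.
Outer hash (tag): sum = 118+92+92+21 = 323; mod 256 = 67 → 43.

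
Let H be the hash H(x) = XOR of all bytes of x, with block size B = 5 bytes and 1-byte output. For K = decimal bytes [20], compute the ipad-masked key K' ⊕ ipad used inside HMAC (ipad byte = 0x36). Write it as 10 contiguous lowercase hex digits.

Key decimal bytes [20] = 14 is 1 byte ≤ B = 5; zero-pad to 5 bytes: K' = 14 00 00 00 00.
XOR each byte with 0x36: 14⊕36=22, 00⊕36=36, 00⊕36=36, 00⊕36=36, 00⊕36=36.

2236363636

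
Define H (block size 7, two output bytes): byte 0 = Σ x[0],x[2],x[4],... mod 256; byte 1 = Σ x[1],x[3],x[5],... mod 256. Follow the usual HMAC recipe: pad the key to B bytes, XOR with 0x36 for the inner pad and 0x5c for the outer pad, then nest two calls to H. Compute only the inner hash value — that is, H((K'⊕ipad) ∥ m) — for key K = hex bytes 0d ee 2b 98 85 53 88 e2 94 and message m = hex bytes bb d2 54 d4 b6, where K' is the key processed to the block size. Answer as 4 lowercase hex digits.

Key hex bytes 0d ee 2b 98 85 53 88 e2 94 is 9 bytes > B = 7, so hash it first: H(key) = d9 bb, then zero-pad to 7 bytes: K' = d9 bb 00 00 00 00 00.
K' ⊕ ipad = ef 8d 36 36 36 36 36.
Inner input = ef 8d 36 36 36 36 36 ∥ bb d2 54 d4 b6.
Inner hash: even-index sum = 823 mod 256 = 55; odd-index sum = 702 mod 256 = 190 → 37 be.

37be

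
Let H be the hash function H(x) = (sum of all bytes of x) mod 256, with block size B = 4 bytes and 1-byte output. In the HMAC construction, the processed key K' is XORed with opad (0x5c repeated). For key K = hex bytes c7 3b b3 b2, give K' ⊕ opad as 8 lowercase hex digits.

Key hex bytes c7 3b b3 b2 is exactly B = 4 bytes: K' = c7 3b b3 b2.
XOR each byte with 0x5c: c7⊕5c=9b, 3b⊕5c=67, b3⊕5c=ef, b2⊕5c=ee.

9b67efee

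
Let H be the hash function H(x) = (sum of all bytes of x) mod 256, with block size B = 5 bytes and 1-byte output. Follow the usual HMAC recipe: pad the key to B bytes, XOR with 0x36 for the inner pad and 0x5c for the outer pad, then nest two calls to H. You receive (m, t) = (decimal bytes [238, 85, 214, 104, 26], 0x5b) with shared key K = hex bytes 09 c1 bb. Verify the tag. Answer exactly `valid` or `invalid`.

valid

Key hex bytes 09 c1 bb is 3 bytes ≤ B = 5; zero-pad to 5 bytes: K' = 09 c1 bb 00 00.
K' ⊕ ipad = 3f f7 8d 36 36; K' ⊕ opad = 55 9d e7 5c 5c.
Inner hash: sum = 63+247+141+54+54+238+85+214+104+26 = 1226; mod 256 = 202 → ca.
Outer hash (recomputed tag): sum = 85+157+231+92+92+202 = 859; mod 256 = 91 → 5b.
Recomputed tag = 5b; claimed = 5b → match.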